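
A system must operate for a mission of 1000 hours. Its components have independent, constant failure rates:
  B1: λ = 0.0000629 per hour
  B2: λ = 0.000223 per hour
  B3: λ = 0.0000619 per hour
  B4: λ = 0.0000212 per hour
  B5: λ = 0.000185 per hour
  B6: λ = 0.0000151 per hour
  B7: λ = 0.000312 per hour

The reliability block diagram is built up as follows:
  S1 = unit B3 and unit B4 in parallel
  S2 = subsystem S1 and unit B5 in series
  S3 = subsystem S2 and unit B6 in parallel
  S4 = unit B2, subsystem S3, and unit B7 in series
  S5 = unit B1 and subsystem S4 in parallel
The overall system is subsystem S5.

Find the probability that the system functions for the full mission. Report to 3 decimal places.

R(B1) = exp(−0.0000629 × 1000) = 0.93904
R(B2) = exp(−0.000223 × 1000) = 0.80011
R(B3) = exp(−0.0000619 × 1000) = 0.93998
R(B4) = exp(−0.0000212 × 1000) = 0.97902
R(B5) = exp(−0.000185 × 1000) = 0.83110
R(B6) = exp(−0.0000151 × 1000) = 0.98501
R(B7) = exp(−0.000312 × 1000) = 0.73198
Parallel (B3 and B4): 1 − (1 − 0.93998)(1 − 0.97902) = 0.99874
Series ([0.99874] and B5): 0.99874 × 0.83110 = 0.83005
Parallel ([0.83005] and B6): 1 − (1 − 0.83005)(1 − 0.98501) = 0.99745
Series (B2, [0.99745], and B7): 0.80011 × 0.99745 × 0.73198 = 0.58417
Parallel (B1 and [0.58417]): 1 − (1 − 0.93904)(1 − 0.58417) = 0.975

0.975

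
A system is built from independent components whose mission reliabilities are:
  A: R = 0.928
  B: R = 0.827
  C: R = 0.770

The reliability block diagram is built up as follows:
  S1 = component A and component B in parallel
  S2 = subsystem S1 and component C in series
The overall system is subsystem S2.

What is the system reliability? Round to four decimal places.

Parallel (A and B): 1 − (1 − 0.928000)(1 − 0.827000) = 0.987544
Series ([0.987544] and C): 0.987544 × 0.770000 = 0.7604

0.7604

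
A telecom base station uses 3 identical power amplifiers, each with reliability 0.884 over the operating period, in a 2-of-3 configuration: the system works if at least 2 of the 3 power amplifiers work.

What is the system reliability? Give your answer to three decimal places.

R = Σ_{i=2}^{3} C(3,i) p^i (1−p)^{3−i} with p = 0.884
C(3,2)·0.884^2·0.116^1 = 0.27195
C(3,3)·0.884^3·0.116^0 = 0.69081
Sum = 0.963

0.963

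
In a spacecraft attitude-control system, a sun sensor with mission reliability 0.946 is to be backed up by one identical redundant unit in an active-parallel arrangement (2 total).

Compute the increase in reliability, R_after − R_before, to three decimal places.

0.051

R_before = 0.946
R_after = 1 − (1 − 0.946)^2 = 0.997
ΔR = 0.997 − 0.946 = 0.051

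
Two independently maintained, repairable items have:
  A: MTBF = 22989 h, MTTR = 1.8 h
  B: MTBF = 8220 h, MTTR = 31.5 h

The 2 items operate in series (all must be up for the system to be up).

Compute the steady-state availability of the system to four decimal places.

0.9961

A(A) = MTBF/(MTBF+MTTR) = 22989/(22989+1.8) = 0.999922
A(B) = MTBF/(MTBF+MTTR) = 8220/(8220+31.5) = 0.996183
Series availability: 0.999922 × 0.996183 = 0.9961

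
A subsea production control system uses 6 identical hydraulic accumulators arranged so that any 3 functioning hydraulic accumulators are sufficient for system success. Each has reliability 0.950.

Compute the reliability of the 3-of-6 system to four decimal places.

R = Σ_{i=3}^{6} C(6,i) p^i (1−p)^{6−i} with p = 0.950
C(6,3)·0.950^3·0.050^3 = 0.002143
C(6,4)·0.950^4·0.050^2 = 0.030544
C(6,5)·0.950^5·0.050^1 = 0.232134
C(6,6)·0.950^6·0.050^0 = 0.735092
Sum = 0.9999

0.9999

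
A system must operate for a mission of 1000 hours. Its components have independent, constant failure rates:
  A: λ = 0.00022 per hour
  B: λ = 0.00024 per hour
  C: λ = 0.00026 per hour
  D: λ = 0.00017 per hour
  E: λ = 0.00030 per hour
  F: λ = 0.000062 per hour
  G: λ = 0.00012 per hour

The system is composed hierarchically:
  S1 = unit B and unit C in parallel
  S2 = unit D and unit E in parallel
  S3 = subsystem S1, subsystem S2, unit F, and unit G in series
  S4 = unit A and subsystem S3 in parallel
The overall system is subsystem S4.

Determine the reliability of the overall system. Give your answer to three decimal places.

0.953

R(A) = exp(−0.00022 × 1000) = 0.80252
R(B) = exp(−0.00024 × 1000) = 0.78663
R(C) = exp(−0.00026 × 1000) = 0.77105
R(D) = exp(−0.00017 × 1000) = 0.84366
R(E) = exp(−0.00030 × 1000) = 0.74082
R(F) = exp(−0.000062 × 1000) = 0.93988
R(G) = exp(−0.00012 × 1000) = 0.88692
Parallel (B and C): 1 − (1 − 0.78663)(1 − 0.77105) = 0.95115
Parallel (D and E): 1 − (1 − 0.84366)(1 − 0.74082) = 0.95948
Series ([0.95115], [0.95948], F, and G): 0.95115 × 0.95948 × 0.93988 × 0.88692 = 0.76075
Parallel (A and [0.76075]): 1 − (1 − 0.80252)(1 − 0.76075) = 0.953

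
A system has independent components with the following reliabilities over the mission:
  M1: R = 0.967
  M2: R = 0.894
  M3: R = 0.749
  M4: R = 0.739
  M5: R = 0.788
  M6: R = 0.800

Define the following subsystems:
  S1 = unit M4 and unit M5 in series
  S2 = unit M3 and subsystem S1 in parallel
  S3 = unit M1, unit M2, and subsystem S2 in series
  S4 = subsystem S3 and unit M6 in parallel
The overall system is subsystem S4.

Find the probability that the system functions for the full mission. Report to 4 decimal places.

0.9548

Series (M4 and M5): 0.739000 × 0.788000 = 0.582332
Parallel (M3 and [0.582332]): 1 − (1 − 0.749000)(1 − 0.582332) = 0.895165
Series (M1, M2, and [0.895165]): 0.967000 × 0.894000 × 0.895165 = 0.773868
Parallel ([0.773868] and M6): 1 − (1 − 0.773868)(1 − 0.800000) = 0.9548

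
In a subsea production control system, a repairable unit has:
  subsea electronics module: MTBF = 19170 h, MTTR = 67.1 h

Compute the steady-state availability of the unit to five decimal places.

A(subsea electronics module) = MTBF/(MTBF+MTTR) = 19170/(19170+67.1) = 0.99651

0.99651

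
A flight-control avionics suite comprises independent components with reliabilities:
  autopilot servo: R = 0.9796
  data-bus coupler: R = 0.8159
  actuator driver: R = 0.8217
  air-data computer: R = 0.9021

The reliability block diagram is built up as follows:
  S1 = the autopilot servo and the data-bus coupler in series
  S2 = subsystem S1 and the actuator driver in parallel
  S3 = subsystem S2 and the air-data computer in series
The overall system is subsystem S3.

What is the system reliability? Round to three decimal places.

Series (autopilot servo and data-bus coupler): 0.97960 × 0.81590 = 0.79926
Parallel ([0.79926] and actuator driver): 1 − (1 − 0.79926)(1 − 0.82170) = 0.96421
Series ([0.96421] and air-data computer): 0.96421 × 0.90210 = 0.870

0.870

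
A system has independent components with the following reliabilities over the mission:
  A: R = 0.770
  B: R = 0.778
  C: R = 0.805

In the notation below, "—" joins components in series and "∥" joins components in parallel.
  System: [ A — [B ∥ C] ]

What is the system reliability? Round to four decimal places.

Parallel (B and C): 1 − (1 − 0.778000)(1 − 0.805000) = 0.956710
Series (A and [0.956710]): 0.770000 × 0.956710 = 0.7367

0.7367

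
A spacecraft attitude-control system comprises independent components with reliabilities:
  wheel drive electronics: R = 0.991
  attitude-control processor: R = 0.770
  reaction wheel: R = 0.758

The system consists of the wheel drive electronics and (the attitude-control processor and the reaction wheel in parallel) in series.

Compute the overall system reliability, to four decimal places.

Parallel (attitude-control processor and reaction wheel): 1 − (1 − 0.770000)(1 − 0.758000) = 0.944340
Series (wheel drive electronics and [0.944340]): 0.991000 × 0.944340 = 0.9358

0.9358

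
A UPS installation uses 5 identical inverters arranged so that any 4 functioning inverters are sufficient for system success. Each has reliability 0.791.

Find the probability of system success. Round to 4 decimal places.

0.7188

R = Σ_{i=4}^{5} C(5,i) p^i (1−p)^{5−i} with p = 0.791
C(5,4)·0.791^4·0.209^1 = 0.409093
C(5,5)·0.791^5·0.209^0 = 0.309658
Sum = 0.7188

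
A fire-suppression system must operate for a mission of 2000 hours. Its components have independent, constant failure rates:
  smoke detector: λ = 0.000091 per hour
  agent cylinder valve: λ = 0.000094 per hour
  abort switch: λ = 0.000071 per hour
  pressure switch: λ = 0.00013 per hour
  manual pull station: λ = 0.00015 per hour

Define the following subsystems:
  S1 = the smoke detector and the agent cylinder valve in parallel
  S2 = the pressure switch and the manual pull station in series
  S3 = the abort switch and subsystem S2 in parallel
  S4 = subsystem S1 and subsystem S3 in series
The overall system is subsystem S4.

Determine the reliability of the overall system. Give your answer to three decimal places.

R(smoke detector) = exp(−0.000091 × 2000) = 0.83360
R(agent cylinder valve) = exp(−0.000094 × 2000) = 0.82861
R(abort switch) = exp(−0.000071 × 2000) = 0.86762
R(pressure switch) = exp(−0.00013 × 2000) = 0.77105
R(manual pull station) = exp(−0.00015 × 2000) = 0.74082
Parallel (smoke detector and agent cylinder valve): 1 − (1 − 0.83360)(1 − 0.82861) = 0.97148
Series (pressure switch and manual pull station): 0.77105 × 0.74082 = 0.57121
Parallel (abort switch and [0.57121]): 1 − (1 − 0.86762)(1 − 0.57121) = 0.94324
Series ([0.97148] and [0.94324]): 0.97148 × 0.94324 = 0.916

0.916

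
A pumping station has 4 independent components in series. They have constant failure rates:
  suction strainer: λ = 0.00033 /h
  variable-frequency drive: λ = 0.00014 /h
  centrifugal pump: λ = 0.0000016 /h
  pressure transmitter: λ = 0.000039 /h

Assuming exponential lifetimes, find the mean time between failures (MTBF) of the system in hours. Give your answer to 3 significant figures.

Series of exponential components: λ_sys = Σ λ_i
λ_sys = 0.00033 + 0.00014 + 0.0000016 + 0.000039 = 5.1060e-04 /h
MTBF = 1 / λ_sys = 1960 h

1960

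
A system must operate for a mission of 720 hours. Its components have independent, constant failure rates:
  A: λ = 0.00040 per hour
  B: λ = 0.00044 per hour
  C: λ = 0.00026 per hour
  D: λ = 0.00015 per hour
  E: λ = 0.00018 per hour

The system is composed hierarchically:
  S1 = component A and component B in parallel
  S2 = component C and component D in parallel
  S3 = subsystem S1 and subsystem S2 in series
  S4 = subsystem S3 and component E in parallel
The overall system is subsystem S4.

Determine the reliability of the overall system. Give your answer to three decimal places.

0.990

R(A) = exp(−0.00040 × 720) = 0.74976
R(B) = exp(−0.00044 × 720) = 0.72848
R(C) = exp(−0.00026 × 720) = 0.82928
R(D) = exp(−0.00015 × 720) = 0.89763
R(E) = exp(−0.00018 × 720) = 0.87845
Parallel (A and B): 1 − (1 − 0.74976)(1 − 0.72848) = 0.93205
Parallel (C and D): 1 − (1 − 0.82928)(1 − 0.89763) = 0.98252
Series ([0.93205] and [0.98252]): 0.93205 × 0.98252 = 0.91576
Parallel ([0.91576] and E): 1 − (1 − 0.91576)(1 − 0.87845) = 0.990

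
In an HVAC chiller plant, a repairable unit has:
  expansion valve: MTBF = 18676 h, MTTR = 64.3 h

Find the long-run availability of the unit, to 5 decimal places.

0.99657

A(expansion valve) = MTBF/(MTBF+MTTR) = 18676/(18676+64.3) = 0.99657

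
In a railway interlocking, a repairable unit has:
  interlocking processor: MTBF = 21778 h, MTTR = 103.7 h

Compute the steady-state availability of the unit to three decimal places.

A(interlocking processor) = MTBF/(MTBF+MTTR) = 21778/(21778+103.7) = 0.995

0.995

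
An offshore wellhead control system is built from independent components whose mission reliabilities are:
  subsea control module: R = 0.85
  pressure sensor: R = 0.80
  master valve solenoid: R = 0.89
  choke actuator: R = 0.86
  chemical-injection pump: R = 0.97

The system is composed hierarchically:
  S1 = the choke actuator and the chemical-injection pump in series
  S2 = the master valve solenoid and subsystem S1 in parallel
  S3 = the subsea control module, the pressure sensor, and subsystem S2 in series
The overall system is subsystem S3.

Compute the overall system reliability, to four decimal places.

0.6676

Series (choke actuator and chemical-injection pump): 0.860000 × 0.970000 = 0.834200
Parallel (master valve solenoid and [0.834200]): 1 − (1 − 0.890000)(1 − 0.834200) = 0.981762
Series (subsea control module, pressure sensor, and [0.981762]): 0.850000 × 0.800000 × 0.981762 = 0.6676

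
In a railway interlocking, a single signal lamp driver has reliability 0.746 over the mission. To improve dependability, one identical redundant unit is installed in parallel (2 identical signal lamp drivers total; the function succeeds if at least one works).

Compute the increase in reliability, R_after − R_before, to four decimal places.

R_before = 0.746
R_after = 1 − (1 − 0.746)^2 = 0.9355
ΔR = 0.9355 − 0.746 = 0.1895

0.1895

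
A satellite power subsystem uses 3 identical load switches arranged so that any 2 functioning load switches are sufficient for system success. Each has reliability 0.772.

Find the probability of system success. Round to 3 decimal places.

R = Σ_{i=2}^{3} C(3,i) p^i (1−p)^{3−i} with p = 0.772
C(3,2)·0.772^2·0.228^1 = 0.40765
C(3,3)·0.772^3·0.228^0 = 0.46010
Sum = 0.868

0.868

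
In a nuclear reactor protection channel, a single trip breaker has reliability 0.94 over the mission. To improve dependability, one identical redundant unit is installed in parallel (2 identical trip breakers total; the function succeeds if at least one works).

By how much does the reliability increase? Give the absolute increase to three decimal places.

R_before = 0.94
R_after = 1 − (1 − 0.94)^2 = 0.996
ΔR = 0.996 − 0.94 = 0.056

0.056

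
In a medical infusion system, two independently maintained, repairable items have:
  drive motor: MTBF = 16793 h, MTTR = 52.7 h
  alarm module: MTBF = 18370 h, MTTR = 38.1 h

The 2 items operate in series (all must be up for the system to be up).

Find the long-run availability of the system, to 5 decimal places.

A(drive motor) = MTBF/(MTBF+MTTR) = 16793/(16793+52.7) = 0.996872
A(alarm module) = MTBF/(MTBF+MTTR) = 18370/(18370+38.1) = 0.997930
Series availability: 0.996872 × 0.997930 = 0.99481

0.99481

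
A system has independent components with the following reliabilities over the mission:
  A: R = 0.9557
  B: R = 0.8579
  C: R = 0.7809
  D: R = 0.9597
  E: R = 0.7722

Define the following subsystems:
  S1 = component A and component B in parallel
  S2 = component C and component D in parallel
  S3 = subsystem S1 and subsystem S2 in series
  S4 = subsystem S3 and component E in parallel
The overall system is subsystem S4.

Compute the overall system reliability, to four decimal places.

0.9966

Parallel (A and B): 1 − (1 − 0.955700)(1 − 0.857900) = 0.993705
Parallel (C and D): 1 − (1 − 0.780900)(1 − 0.959700) = 0.991170
Series ([0.993705] and [0.991170]): 0.993705 × 0.991170 = 0.984931
Parallel ([0.984931] and E): 1 − (1 − 0.984931)(1 − 0.772200) = 0.9966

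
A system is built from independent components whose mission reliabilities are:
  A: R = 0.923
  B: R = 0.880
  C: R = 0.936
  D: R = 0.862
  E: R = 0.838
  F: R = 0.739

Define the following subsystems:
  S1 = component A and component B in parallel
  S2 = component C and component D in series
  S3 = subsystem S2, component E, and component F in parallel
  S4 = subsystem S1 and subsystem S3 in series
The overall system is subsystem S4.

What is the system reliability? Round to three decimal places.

0.983

Parallel (A and B): 1 − (1 − 0.92300)(1 − 0.88000) = 0.99076
Series (C and D): 0.93600 × 0.86200 = 0.80683
Parallel ([0.80683], E, and F): 1 − (1 − 0.80683)(1 − 0.83800)(1 − 0.73900) = 0.99183
Series ([0.99076] and [0.99183]): 0.99076 × 0.99183 = 0.983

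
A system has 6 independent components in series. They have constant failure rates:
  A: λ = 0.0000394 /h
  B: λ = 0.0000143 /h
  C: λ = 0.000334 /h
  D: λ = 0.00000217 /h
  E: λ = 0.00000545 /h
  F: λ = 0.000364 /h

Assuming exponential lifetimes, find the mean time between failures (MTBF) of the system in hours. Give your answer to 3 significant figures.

Series of exponential components: λ_sys = Σ λ_i
λ_sys = 0.0000394 + 0.0000143 + 0.000334 + 0.00000217 + 0.00000545 + 0.000364 = 7.5932e-04 /h
MTBF = 1 / λ_sys = 1320 h

1320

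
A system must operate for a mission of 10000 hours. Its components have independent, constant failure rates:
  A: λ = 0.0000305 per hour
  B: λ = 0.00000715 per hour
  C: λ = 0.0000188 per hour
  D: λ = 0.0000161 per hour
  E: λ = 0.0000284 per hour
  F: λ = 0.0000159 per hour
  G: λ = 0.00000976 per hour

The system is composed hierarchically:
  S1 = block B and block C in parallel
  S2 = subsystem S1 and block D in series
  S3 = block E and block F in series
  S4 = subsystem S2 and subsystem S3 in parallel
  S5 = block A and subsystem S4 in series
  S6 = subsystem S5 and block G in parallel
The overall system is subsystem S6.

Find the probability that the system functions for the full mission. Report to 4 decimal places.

0.9717

R(A) = exp(−0.0000305 × 10000) = 0.737123
R(B) = exp(−0.00000715 × 10000) = 0.930996
R(C) = exp(−0.0000188 × 10000) = 0.828615
R(D) = exp(−0.0000161 × 10000) = 0.851292
R(E) = exp(−0.0000284 × 10000) = 0.752767
R(F) = exp(−0.0000159 × 10000) = 0.852996
R(G) = exp(−0.00000976 × 10000) = 0.907012
Parallel (B and C): 1 − (1 − 0.930996)(1 − 0.828615) = 0.988174
Series ([0.988174] and D): 0.988174 × 0.851292 = 0.841225
Series (E and F): 0.752767 × 0.852996 = 0.642107
Parallel ([0.841225] and [0.642107]): 1 − (1 − 0.841225)(1 − 0.642107) = 0.943176
Series (A and [0.943176]): 0.737123 × 0.943176 = 0.695237
Parallel ([0.695237] and G): 1 − (1 − 0.695237)(1 − 0.907012) = 0.9717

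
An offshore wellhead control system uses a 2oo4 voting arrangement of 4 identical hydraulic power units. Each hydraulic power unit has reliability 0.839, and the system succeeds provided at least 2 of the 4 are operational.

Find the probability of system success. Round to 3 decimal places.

0.985

R = Σ_{i=2}^{4} C(4,i) p^i (1−p)^{4−i} with p = 0.839
C(4,2)·0.839^2·0.161^2 = 0.10948
C(4,3)·0.839^3·0.161^1 = 0.38034
C(4,4)·0.839^4·0.161^0 = 0.49550
Sum = 0.985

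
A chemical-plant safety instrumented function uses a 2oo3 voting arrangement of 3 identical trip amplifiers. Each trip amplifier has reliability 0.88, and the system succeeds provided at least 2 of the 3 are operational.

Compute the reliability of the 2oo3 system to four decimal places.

R = Σ_{i=2}^{3} C(3,i) p^i (1−p)^{3−i} with p = 0.88
C(3,2)·0.88^2·0.12^1 = 0.278784
C(3,3)·0.88^3·0.12^0 = 0.681472
Sum = 0.9603

0.9603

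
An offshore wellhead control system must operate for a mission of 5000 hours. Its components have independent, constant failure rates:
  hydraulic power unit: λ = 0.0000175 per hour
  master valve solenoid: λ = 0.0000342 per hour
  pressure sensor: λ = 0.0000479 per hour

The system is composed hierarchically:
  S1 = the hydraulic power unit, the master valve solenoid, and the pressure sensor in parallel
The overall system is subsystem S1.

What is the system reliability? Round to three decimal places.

R(hydraulic power unit) = exp(−0.0000175 × 5000) = 0.91622
R(master valve solenoid) = exp(−0.0000342 × 5000) = 0.84282
R(pressure sensor) = exp(−0.0000479 × 5000) = 0.78702
Parallel (hydraulic power unit, master valve solenoid, and pressure sensor): 1 − (1 − 0.91622)(1 − 0.84282)(1 − 0.78702) = 0.997

0.997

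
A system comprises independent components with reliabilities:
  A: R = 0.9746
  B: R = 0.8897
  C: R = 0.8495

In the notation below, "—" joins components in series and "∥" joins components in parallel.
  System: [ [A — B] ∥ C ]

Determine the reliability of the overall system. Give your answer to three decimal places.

Series (A and B): 0.97460 × 0.88970 = 0.86710
Parallel ([0.86710] and C): 1 − (1 − 0.86710)(1 − 0.84950) = 0.980

0.980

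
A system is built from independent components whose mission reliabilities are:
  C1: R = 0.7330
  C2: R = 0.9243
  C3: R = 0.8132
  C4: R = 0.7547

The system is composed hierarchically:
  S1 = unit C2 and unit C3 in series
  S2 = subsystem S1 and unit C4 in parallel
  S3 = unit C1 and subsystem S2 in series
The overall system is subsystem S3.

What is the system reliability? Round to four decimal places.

0.6883

Series (C2 and C3): 0.924300 × 0.813200 = 0.751641
Parallel ([0.751641] and C4): 1 − (1 − 0.751641)(1 − 0.754700) = 0.939078
Series (C1 and [0.939078]): 0.733000 × 0.939078 = 0.6883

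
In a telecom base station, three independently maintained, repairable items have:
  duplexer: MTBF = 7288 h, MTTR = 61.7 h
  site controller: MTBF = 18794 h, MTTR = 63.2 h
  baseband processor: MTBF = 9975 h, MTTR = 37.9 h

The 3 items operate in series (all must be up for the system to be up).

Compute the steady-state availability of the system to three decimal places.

A(duplexer) = MTBF/(MTBF+MTTR) = 7288/(7288+61.7) = 0.991605
A(site controller) = MTBF/(MTBF+MTTR) = 18794/(18794+63.2) = 0.996648
A(baseband processor) = MTBF/(MTBF+MTTR) = 9975/(9975+37.9) = 0.996215
Series availability: 0.991605 × 0.996648 × 0.996215 = 0.985

0.985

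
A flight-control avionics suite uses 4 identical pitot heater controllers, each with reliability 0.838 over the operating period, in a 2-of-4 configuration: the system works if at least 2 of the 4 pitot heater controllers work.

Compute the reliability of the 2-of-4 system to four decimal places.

R = Σ_{i=2}^{4} C(4,i) p^i (1−p)^{4−i} with p = 0.838
C(4,2)·0.838^2·0.162^2 = 0.110578
C(4,3)·0.838^3·0.162^1 = 0.381335
C(4,4)·0.838^4·0.162^0 = 0.493147
Sum = 0.9851

0.9851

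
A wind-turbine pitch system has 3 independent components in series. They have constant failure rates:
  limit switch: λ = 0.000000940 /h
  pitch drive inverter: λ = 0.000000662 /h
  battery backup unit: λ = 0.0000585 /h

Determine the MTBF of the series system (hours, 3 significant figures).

Series of exponential components: λ_sys = Σ λ_i
λ_sys = 0.000000940 + 0.000000662 + 0.0000585 = 6.0102e-05 /h
MTBF = 1 / λ_sys = 16600 h

16600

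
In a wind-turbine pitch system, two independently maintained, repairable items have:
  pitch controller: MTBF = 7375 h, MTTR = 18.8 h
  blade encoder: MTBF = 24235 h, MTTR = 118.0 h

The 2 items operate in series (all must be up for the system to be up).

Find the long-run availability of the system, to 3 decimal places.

0.993

A(pitch controller) = MTBF/(MTBF+MTTR) = 7375/(7375+18.8) = 0.997457
A(blade encoder) = MTBF/(MTBF+MTTR) = 24235/(24235+118.0) = 0.995155
Series availability: 0.997457 × 0.995155 = 0.993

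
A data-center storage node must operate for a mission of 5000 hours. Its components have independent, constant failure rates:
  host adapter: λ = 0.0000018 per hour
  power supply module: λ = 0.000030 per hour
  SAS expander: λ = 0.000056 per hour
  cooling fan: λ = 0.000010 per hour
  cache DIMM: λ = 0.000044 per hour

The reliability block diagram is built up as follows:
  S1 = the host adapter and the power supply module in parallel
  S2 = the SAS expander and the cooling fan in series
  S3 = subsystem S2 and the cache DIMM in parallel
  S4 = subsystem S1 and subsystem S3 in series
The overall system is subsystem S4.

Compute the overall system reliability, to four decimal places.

R(host adapter) = exp(−0.0000018 × 5000) = 0.991040
R(power supply module) = exp(−0.000030 × 5000) = 0.860708
R(SAS expander) = exp(−0.000056 × 5000) = 0.755784
R(cooling fan) = exp(−0.000010 × 5000) = 0.951229
R(cache DIMM) = exp(−0.000044 × 5000) = 0.802519
Parallel (host adapter and power supply module): 1 − (1 − 0.991040)(1 − 0.860708) = 0.998752
Series (SAS expander and cooling fan): 0.755784 × 0.951229 = 0.718924
Parallel ([0.718924] and cache DIMM): 1 − (1 − 0.718924)(1 − 0.802519) = 0.944493
Series ([0.998752] and [0.944493]): 0.998752 × 0.944493 = 0.9433

0.9433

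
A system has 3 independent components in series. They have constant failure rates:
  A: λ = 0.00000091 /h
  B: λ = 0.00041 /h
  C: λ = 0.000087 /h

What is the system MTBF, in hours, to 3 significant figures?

2010

Series of exponential components: λ_sys = Σ λ_i
λ_sys = 0.00000091 + 0.00041 + 0.000087 = 4.9791e-04 /h
MTBF = 1 / λ_sys = 2010 h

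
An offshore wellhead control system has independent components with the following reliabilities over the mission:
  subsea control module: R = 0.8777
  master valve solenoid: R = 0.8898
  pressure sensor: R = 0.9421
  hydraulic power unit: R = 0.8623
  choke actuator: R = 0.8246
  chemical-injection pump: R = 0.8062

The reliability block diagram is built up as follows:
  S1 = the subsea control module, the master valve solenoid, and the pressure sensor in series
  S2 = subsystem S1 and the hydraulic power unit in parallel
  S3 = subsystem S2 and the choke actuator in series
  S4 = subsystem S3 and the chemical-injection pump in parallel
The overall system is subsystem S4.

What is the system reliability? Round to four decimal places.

Series (subsea control module, master valve solenoid, and pressure sensor): 0.877700 × 0.889800 × 0.942100 = 0.735759
Parallel ([0.735759] and hydraulic power unit): 1 − (1 − 0.735759)(1 − 0.862300) = 0.963614
Series ([0.963614] and choke actuator): 0.963614 × 0.824600 = 0.794596
Parallel ([0.794596] and chemical-injection pump): 1 − (1 − 0.794596)(1 − 0.806200) = 0.9602

0.9602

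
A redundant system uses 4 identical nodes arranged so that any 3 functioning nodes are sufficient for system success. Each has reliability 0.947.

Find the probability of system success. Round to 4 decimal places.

0.9843

R = Σ_{i=3}^{4} C(4,i) p^i (1−p)^{4−i} with p = 0.947
C(4,3)·0.947^3·0.053^1 = 0.180047
C(4,4)·0.947^4·0.053^0 = 0.804266
Sum = 0.9843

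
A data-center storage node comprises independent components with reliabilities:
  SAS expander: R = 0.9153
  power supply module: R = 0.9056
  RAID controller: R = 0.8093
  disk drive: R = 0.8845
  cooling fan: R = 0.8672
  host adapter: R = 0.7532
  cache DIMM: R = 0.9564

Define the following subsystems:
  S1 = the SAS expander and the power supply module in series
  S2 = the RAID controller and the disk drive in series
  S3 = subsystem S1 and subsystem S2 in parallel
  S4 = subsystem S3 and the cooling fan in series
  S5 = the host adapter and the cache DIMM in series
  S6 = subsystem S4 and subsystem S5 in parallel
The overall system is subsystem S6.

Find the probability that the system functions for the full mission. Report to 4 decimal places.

Series (SAS expander and power supply module): 0.915300 × 0.905600 = 0.828896
Series (RAID controller and disk drive): 0.809300 × 0.884500 = 0.715826
Parallel ([0.828896] and [0.715826]): 1 − (1 − 0.828896)(1 − 0.715826) = 0.951377
Series ([0.951377] and cooling fan): 0.951377 × 0.867200 = 0.825034
Series (host adapter and cache DIMM): 0.753200 × 0.956400 = 0.720360
Parallel ([0.825034] and [0.720360]): 1 − (1 − 0.825034)(1 − 0.720360) = 0.9511

0.9511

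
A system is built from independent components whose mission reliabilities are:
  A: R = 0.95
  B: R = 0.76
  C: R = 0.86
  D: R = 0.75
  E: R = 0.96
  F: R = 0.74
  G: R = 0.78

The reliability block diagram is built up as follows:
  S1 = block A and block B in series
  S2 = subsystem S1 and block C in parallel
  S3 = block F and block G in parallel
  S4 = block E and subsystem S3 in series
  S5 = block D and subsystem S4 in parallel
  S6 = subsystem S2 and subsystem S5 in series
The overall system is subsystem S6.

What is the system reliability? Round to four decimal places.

0.9383

Series (A and B): 0.950000 × 0.760000 = 0.722000
Parallel ([0.722000] and C): 1 − (1 − 0.722000)(1 − 0.860000) = 0.961080
Parallel (F and G): 1 − (1 − 0.740000)(1 − 0.780000) = 0.942800
Series (E and [0.942800]): 0.960000 × 0.942800 = 0.905088
Parallel (D and [0.905088]): 1 − (1 − 0.750000)(1 − 0.905088) = 0.976272
Series ([0.961080] and [0.976272]): 0.961080 × 0.976272 = 0.9383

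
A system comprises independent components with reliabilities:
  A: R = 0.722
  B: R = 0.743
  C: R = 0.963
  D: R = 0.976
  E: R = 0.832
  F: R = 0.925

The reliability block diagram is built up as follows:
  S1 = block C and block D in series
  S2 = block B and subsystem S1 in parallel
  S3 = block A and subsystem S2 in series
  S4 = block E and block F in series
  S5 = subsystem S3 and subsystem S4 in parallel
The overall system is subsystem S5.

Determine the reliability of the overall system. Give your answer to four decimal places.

Series (C and D): 0.963000 × 0.976000 = 0.939888
Parallel (B and [0.939888]): 1 − (1 − 0.743000)(1 − 0.939888) = 0.984551
Series (A and [0.984551]): 0.722000 × 0.984551 = 0.710846
Series (E and F): 0.832000 × 0.925000 = 0.769600
Parallel ([0.710846] and [0.769600]): 1 − (1 − 0.710846)(1 − 0.769600) = 0.9334

0.9334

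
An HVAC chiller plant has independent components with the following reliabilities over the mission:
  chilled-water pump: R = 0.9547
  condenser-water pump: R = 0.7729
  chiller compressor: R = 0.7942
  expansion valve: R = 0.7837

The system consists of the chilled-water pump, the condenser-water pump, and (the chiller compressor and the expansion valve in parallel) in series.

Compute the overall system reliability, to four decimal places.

0.7050

Parallel (chiller compressor and expansion valve): 1 − (1 − 0.794200)(1 − 0.783700) = 0.955485
Series (chilled-water pump, condenser-water pump, and [0.955485]): 0.954700 × 0.772900 × 0.955485 = 0.7050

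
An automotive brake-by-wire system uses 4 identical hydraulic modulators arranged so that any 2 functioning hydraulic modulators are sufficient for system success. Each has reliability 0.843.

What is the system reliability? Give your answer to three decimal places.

R = Σ_{i=2}^{4} C(4,i) p^i (1−p)^{4−i} with p = 0.843
C(4,2)·0.843^2·0.157^2 = 0.10510
C(4,3)·0.843^3·0.157^1 = 0.37622
C(4,4)·0.843^4·0.157^0 = 0.50502
Sum = 0.986

0.986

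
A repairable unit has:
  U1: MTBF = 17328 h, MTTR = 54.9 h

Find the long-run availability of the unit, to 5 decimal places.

0.99684

A(U1) = MTBF/(MTBF+MTTR) = 17328/(17328+54.9) = 0.99684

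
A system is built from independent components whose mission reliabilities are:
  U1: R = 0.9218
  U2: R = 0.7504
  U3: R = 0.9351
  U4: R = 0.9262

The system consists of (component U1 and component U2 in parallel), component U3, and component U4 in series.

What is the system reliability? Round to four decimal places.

0.8492

Parallel (U1 and U2): 1 − (1 − 0.921800)(1 − 0.750400) = 0.980481
Series ([0.980481], U3, and U4): 0.980481 × 0.935100 × 0.926200 = 0.8492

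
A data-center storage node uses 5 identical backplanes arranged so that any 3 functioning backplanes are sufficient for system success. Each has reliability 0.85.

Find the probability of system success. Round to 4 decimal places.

R = Σ_{i=3}^{5} C(5,i) p^i (1−p)^{5−i} with p = 0.85
C(5,3)·0.85^3·0.15^2 = 0.138178
C(5,4)·0.85^4·0.15^1 = 0.391505
C(5,5)·0.85^5·0.15^0 = 0.443705
Sum = 0.9734

0.9734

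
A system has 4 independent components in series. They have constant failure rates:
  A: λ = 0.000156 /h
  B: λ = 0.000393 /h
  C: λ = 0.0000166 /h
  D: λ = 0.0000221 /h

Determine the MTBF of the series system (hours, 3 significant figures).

Series of exponential components: λ_sys = Σ λ_i
λ_sys = 0.000156 + 0.000393 + 0.0000166 + 0.0000221 = 5.8770e-04 /h
MTBF = 1 / λ_sys = 1700 h

1700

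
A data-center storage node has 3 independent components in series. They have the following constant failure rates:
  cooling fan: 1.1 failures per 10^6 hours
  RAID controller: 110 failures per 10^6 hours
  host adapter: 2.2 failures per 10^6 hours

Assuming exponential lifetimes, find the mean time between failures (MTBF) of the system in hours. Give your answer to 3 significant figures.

8830

Series of exponential components: λ_sys = Σ λ_i
λ_sys = 0.0000011 + 0.00011 + 0.0000022 = 1.1330e-04 /h
MTBF = 1 / λ_sys = 8830 h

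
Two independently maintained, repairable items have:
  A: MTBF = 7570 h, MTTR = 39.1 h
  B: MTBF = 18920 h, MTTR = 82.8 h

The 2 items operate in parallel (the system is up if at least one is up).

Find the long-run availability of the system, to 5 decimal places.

0.99998

A(A) = MTBF/(MTBF+MTTR) = 7570/(7570+39.1) = 0.994861
A(B) = MTBF/(MTBF+MTTR) = 18920/(18920+82.8) = 0.995643
Parallel availability: 1 − (1 − 0.994861)(1 − 0.995643) = 0.99998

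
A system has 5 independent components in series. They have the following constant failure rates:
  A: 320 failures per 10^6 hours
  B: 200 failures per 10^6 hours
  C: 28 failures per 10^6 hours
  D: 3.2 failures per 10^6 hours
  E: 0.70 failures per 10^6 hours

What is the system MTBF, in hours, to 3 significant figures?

Series of exponential components: λ_sys = Σ λ_i
λ_sys = 0.00032 + 0.00020 + 0.000028 + 0.0000032 + 0.00000070 = 5.5190e-04 /h
MTBF = 1 / λ_sys = 1810 h

1810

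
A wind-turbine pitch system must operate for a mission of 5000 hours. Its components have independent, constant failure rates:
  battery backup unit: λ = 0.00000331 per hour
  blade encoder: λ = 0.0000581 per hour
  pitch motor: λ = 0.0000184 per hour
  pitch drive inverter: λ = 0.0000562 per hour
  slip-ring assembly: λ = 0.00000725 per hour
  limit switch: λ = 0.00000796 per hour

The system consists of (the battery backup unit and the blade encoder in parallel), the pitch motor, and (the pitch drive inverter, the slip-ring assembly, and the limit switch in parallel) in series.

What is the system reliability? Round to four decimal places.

0.9080

R(battery backup unit) = exp(−0.00000331 × 5000) = 0.983586
R(blade encoder) = exp(−0.0000581 × 5000) = 0.747890
R(pitch motor) = exp(−0.0000184 × 5000) = 0.912105
R(pitch drive inverter) = exp(−0.0000562 × 5000) = 0.755028
R(slip-ring assembly) = exp(−0.00000725 × 5000) = 0.964399
R(limit switch) = exp(−0.00000796 × 5000) = 0.960982
Parallel (battery backup unit and blade encoder): 1 − (1 − 0.983586)(1 − 0.747890) = 0.995862
Parallel (pitch drive inverter, slip-ring assembly, and limit switch): 1 − (1 − 0.755028)(1 − 0.964399)(1 − 0.960982) = 0.999660
Series ([0.995862], pitch motor, and [0.999660]): 0.995862 × 0.912105 × 0.999660 = 0.9080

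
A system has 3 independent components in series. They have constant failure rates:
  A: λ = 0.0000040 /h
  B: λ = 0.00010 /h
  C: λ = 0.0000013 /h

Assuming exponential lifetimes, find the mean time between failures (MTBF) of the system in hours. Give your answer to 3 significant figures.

9500

Series of exponential components: λ_sys = Σ λ_i
λ_sys = 0.0000040 + 0.00010 + 0.0000013 = 1.0530e-04 /h
MTBF = 1 / λ_sys = 9500 h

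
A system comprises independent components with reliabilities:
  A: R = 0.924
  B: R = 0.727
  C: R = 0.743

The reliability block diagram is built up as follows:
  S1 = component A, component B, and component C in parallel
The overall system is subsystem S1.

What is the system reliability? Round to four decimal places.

0.9947

Parallel (A, B, and C): 1 − (1 − 0.924000)(1 − 0.727000)(1 − 0.743000) = 0.9947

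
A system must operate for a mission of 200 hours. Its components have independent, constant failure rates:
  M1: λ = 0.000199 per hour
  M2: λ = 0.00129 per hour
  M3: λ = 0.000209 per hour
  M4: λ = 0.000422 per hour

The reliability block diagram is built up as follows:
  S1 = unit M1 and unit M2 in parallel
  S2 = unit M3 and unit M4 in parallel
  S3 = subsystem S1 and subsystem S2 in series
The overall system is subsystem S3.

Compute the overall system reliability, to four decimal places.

R(M1) = exp(−0.000199 × 200) = 0.960982
R(M2) = exp(−0.00129 × 200) = 0.772595
R(M3) = exp(−0.000209 × 200) = 0.959062
R(M4) = exp(−0.000422 × 200) = 0.919064
Parallel (M1 and M2): 1 − (1 − 0.960982)(1 − 0.772595) = 0.991127
Parallel (M3 and M4): 1 − (1 − 0.959062)(1 − 0.919064) = 0.996687
Series ([0.991127] and [0.996687]): 0.991127 × 0.996687 = 0.9878

0.9878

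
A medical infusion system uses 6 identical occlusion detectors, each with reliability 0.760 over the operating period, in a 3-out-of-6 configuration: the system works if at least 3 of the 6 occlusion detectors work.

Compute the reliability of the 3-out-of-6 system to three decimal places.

0.967

R = Σ_{i=3}^{6} C(6,i) p^i (1−p)^{6−i} with p = 0.760
C(6,3)·0.760^3·0.240^3 = 0.12137
C(6,4)·0.760^4·0.240^2 = 0.28825
C(6,5)·0.760^5·0.240^1 = 0.36512
C(6,6)·0.760^6·0.240^0 = 0.19270
Sum = 0.967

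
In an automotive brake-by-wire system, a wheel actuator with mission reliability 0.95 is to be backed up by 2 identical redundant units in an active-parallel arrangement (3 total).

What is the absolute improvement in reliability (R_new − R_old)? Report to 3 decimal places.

0.050

R_before = 0.95
R_after = 1 − (1 − 0.95)^3 = 1.000
ΔR = 1.000 − 0.95 = 0.050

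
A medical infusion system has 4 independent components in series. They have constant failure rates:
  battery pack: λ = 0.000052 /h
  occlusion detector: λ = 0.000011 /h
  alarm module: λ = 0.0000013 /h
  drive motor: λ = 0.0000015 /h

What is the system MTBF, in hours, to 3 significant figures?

15200

Series of exponential components: λ_sys = Σ λ_i
λ_sys = 0.000052 + 0.000011 + 0.0000013 + 0.0000015 = 6.5800e-05 /h
MTBF = 1 / λ_sys = 15200 h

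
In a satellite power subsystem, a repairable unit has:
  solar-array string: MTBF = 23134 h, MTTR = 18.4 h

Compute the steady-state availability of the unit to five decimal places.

A(solar-array string) = MTBF/(MTBF+MTTR) = 23134/(23134+18.4) = 0.99921

0.99921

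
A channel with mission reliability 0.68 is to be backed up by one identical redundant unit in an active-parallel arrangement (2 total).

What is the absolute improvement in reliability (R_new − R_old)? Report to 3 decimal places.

0.218

R_before = 0.68
R_after = 1 − (1 − 0.68)^2 = 0.898
ΔR = 0.898 − 0.68 = 0.218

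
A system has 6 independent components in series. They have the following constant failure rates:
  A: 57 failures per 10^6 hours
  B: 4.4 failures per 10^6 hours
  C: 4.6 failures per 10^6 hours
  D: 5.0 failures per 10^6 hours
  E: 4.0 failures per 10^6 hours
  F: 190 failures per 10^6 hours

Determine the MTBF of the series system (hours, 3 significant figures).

Series of exponential components: λ_sys = Σ λ_i
λ_sys = 0.000057 + 0.0000044 + 0.0000046 + 0.0000050 + 0.0000040 + 0.00019 = 2.6500e-04 /h
MTBF = 1 / λ_sys = 3770 h

3770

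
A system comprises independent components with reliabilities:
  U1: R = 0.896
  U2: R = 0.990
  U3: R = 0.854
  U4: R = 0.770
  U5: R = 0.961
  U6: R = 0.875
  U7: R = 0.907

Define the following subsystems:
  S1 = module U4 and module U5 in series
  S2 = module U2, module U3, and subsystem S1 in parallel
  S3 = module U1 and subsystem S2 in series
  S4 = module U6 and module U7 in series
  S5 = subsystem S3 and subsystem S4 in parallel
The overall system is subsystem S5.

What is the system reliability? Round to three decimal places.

Series (U4 and U5): 0.77000 × 0.96100 = 0.73997
Parallel (U2, U3, and [0.73997]): 1 − (1 − 0.99000)(1 − 0.85400)(1 − 0.73997) = 0.99962
Series (U1 and [0.99962]): 0.89600 × 0.99962 = 0.89566
Series (U6 and U7): 0.87500 × 0.90700 = 0.79363
Parallel ([0.89566] and [0.79363]): 1 − (1 − 0.89566)(1 − 0.79363) = 0.978

0.978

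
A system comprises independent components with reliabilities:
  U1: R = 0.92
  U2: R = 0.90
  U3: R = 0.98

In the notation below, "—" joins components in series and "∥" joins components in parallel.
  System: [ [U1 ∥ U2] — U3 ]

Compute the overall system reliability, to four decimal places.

0.9722

Parallel (U1 and U2): 1 − (1 − 0.920000)(1 − 0.900000) = 0.992000
Series ([0.992000] and U3): 0.992000 × 0.980000 = 0.9722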